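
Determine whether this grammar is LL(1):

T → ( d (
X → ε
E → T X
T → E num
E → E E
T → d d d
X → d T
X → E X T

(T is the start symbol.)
Relevant sets:
  FIRST(E) = { '(', 'd' }
  FIRST(T) = { '(', 'd' }
  FOLLOW(X) = { '(', 'd', 'num' }

For T:
  PREDICT(T → '(' d '(') = { '(' }
  PREDICT(T → E num) = { '(', 'd' }
  PREDICT(T → d d d) = { 'd' }
For X:
  PREDICT(X → ε) = { '(', 'd', 'num' }
  PREDICT(X → d T) = { 'd' }
  PREDICT(X → E X T) = { '(', 'd' }
For E:
  PREDICT(E → T X) = { '(', 'd' }
  PREDICT(E → E E) = { '(', 'd' }

Conflict found: Predict set conflict for T: { '(' }
The grammar is NOT LL(1).

Answer: No. Predict set conflict for T: { '(' }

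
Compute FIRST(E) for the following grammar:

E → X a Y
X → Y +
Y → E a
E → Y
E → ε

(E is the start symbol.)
To compute FIRST(E), examine every production with E on the left-hand side, reading each right-hand side left to right until a non-nullable symbol is reached.

FIRST sets of the other non-terminals involved (by the same procedure, iterated to a fixed point):
  FIRST(X) = { 'a' }
  FIRST(Y) = { 'a' }

From E → X a Y:
  - X is a non-terminal: add FIRST(X) \ {ε} = { 'a' }
    X is not nullable, so stop
From E → Y:
  - Y is a non-terminal: add FIRST(Y) \ {ε} = { 'a' }
    Y is not nullable, so stop
From E → ε:
  - ε-production, so ε ∈ FIRST(E)

Collecting: FIRST(E) = { 'a', ε }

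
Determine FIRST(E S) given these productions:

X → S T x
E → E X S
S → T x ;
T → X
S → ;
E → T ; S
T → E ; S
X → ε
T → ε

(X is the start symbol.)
FIRST sets of the non-terminals involved (from the grammar, by fixed-point iteration):
  FIRST(E) = { ';', 'x' }

To compute FIRST(E S), process the symbols left to right:
Symbol E is a non-terminal. Add FIRST(E) \ {ε} = { ';', 'x' }
E is not nullable (ε ∉ FIRST(E)), so stop here.
FIRST(E S) = { ';', 'x' }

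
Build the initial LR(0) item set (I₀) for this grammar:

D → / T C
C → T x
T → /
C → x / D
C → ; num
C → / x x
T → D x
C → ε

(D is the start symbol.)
First, augment the grammar with D' → D
I₀ = CLOSURE({ [D' → . D] }):
  [D' → . D] has the dot before D: add [D → . / T C]
No further items can be added.

I₀ = { [D → . / T C], [D' → . D] }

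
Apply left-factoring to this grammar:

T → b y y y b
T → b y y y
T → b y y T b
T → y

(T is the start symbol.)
Left-factoring transforms A → αβ₁ | αβ₂ into A → αA' and A' → β₁ | β₂
(α is the longest common prefix among the alternatives). Repeat until
no nonterminal has two alternatives with a common prefix.

Round 1: T has alternatives sharing prefix 'b y y'. Introduce T': T → b y y T'
  Add: T' → y b
  Add: T' → y
  Add: T' → T b

Round 2: T' has alternatives sharing prefix 'y'. Introduce T'': T' → y T''
  Add: T'' → b
  Add: T'' → ε

No remaining common prefixes — done.

Resulting grammar:
T → b y y T'
T' → y T''
T'' → b
T'' → ε
T' → T b
T → y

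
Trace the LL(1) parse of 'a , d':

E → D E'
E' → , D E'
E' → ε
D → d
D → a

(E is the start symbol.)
Stack is shown with the top on the left.

Stack     Input    Action
-------------------------
E $       a , d $  output E → D E'
D E' $    a , d $  output D → a
a E' $    a , d $  match 'a'
E' $      , d $    output E' → , D E'
, D E' $  , d $    match ','
D E' $    d $      output D → d
d E' $    d $      match 'd'
E' $      $        output E' → ε
$         $        accept

The string is accepted.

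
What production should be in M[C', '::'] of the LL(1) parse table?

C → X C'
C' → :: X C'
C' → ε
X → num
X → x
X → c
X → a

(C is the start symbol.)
C' → :: X C'

To find M[C', '::'], we find productions for C' where '::' is in the predict set (PREDICT(N → α) = (FIRST(α) \ {ε}) ∪ (FOLLOW(N) if α ⇒* ε)).

Relevant sets:
  FOLLOW(C') = { $ }

C' → :: X C': PREDICT = { '::' }
  '::' is in predict set, so this production goes in M[C', '::']
C' → ε: PREDICT = { $ }

M[C', '::'] = C' → :: X C'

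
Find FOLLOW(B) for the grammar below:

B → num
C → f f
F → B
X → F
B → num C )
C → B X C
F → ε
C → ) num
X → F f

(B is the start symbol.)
{ $, ')', 'f', 'num' }

To compute FOLLOW(B), find every occurrence of B on a right-hand side N → α B β: add FIRST(β) \ {ε}, and if β is empty or nullable also add FOLLOW(N). Iterate to a fixed point.

B is the start symbol, so $ ∈ FOLLOW(B).
In F → B: B is at the end, add FOLLOW(F)
In C → B X C: B is followed by X C, add FIRST(X C) \ {ε} = { ')', 'f', 'num' }

The FOLLOW sets referred to above (computed the same way, to a fixed point):
  FOLLOW(F) = { ')', 'f', 'num' }

Taking the union: FOLLOW(B) = { $, ')', 'f', 'num' }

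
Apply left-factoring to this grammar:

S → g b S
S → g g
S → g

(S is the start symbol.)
Left-factoring transforms A → αβ₁ | αβ₂ into A → αA' and A' → β₁ | β₂
(α is the longest common prefix among the alternatives). Repeat until
no nonterminal has two alternatives with a common prefix.

Round 1: S has alternatives sharing prefix 'g'. Introduce S': S → g S'
  Add: S' → b S
  Add: S' → g
  Add: S' → ε

No remaining common prefixes — done.

Resulting grammar:
S → g S'
S' → b S
S' → g
S' → ε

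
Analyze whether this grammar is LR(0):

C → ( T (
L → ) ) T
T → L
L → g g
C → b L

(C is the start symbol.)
A grammar is LR(0) if no state in the canonical LR(0) collection has:
  - both a shift item (dot before a terminal) and a complete item (shift-reduce conflict), or
  - two or more complete items (reduce-reduce conflict; the accept item [C' → C .] counts as a complete item here).

Augment with C' → C and build the canonical LR(0) collection (I0 = CLOSURE({[C' → . C]}), then GOTO on every symbol after a dot until no new states appear). It has 13 states:
  I0: { [C → . ( T (], [C → . b L], [C' → . C] }  — shift
  I1: { [C → ( . T (], [L → . ) ) T], [L → . g g], [T → . L] }  — shift
  I2: { [C' → C .] }  — accept
  I3: { [C → b . L], [L → . ) ) T], [L → . g g] }  — shift
  I4: { [L → ) . ) T] }  — shift
  I5: { [C → b L .] }  — reduce
  I6: { [L → g . g] }  — shift
  I7: { [L → g g .] }  — reduce
  I8: { [L → ) ) . T], [L → . ) ) T], [L → . g g], [T → . L] }  — shift
  I9: { [T → L .] }  — reduce
  I10: { [L → ) ) T .] }  — reduce
  I11: { [C → ( T . (] }  — shift
  I12: { [C → ( T ( .] }  — reduce

Every state is either a pure shift/goto state or contains exactly one complete item and nothing to shift — no conflicts. The grammar is LR(0).

Answer: Yes, the grammar is LR(0)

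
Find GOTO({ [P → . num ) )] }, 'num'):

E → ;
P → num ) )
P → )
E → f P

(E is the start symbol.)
GOTO(I, 'num') = CLOSURE({ [A → αX.β] : [A → α.Xβ] ∈ I, X = 'num' })

Items with dot before 'num', with the dot advanced:
  [P → . num ) )] → [P → num . ) )]
Closure adds nothing (no advanced item has the dot before a non-terminal).

GOTO = { [P → num . ) )] }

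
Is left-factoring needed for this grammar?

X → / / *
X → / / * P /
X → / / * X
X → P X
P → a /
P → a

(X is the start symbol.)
Left-factoring is needed when two productions for the same non-terminal
share a common prefix on the right-hand side.

Productions for X:
  X → / / *
  X → / / * P /
  X → / / * X
  X → P X
Productions for P:
  P → a /
  P → a

Found common prefix '/ / *' in productions for X
Found common prefix 'a' in productions for P

Answer: Yes, X has productions with common prefix '/ / *'; P has productions with common prefix 'a'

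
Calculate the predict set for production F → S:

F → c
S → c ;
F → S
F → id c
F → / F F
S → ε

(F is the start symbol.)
PREDICT(F → S) = (FIRST(RHS) \ {ε}) ∪ (FOLLOW(F) if ε ∈ FIRST(RHS), i.e. RHS ⇒* ε)
FIRST(S) = { 'c', ε }
FIRST(S) = { 'c', ε }
ε ∈ FIRST(S) (the right-hand side is nullable), so add FOLLOW(F) = { $, '/', 'c', 'id' }
PREDICT(F → S) = { $, '/', 'c', 'id' }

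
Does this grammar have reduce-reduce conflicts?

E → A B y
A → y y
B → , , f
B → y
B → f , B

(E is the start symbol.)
A reduce-reduce conflict occurs when an LR(0) state has two complete items [A → α .] and [B → β .] — both call for a reduction, and with no lookahead the parser cannot choose between them.

Augment with E' → E and build the canonical LR(0) collection (I0 = CLOSURE({[E' → . E]}), then GOTO on every symbol after a dot until no new states appear). It has 14 states:
  I0: { [A → . y y], [E → . A B y], [E' → . E] }  — shift
  I1: { [B → . , , f], [B → . f , B], [B → . y], [E → A . B y] }  — shift
  I2: { [E' → E .] }  — accept
  I3: { [A → y . y] }  — shift
  I4: { [A → y y .] }  — reduce
  I5: { [B → , . , f] }  — shift
  I6: { [E → A B . y] }  — shift
  I7: { [B → f . , B] }  — shift
  I8: { [B → y .] }  — reduce
  I9: { [B → . , , f], [B → . f , B], [B → . y], [B → f , . B] }  — shift
  I10: { [B → f , B .] }  — reduce
  I11: { [E → A B y .] }  — reduce
  I12: { [B → , , . f] }  — shift
  I13: { [B → , , f .] }  — reduce

No state contains more than one complete item.

Answer: No reduce-reduce conflicts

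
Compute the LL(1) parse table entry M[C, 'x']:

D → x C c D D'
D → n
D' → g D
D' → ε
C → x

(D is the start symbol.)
To find M[C, 'x'], we find productions for C where 'x' is in the predict set (PREDICT(N → α) = (FIRST(α) \ {ε}) ∪ (FOLLOW(N) if α ⇒* ε)).

C → x: PREDICT = { 'x' }
  'x' is in predict set, so this production goes in M[C, 'x']

M[C, 'x'] = C → x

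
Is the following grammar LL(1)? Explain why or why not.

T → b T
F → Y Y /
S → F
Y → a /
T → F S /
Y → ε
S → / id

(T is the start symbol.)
Relevant sets:
  FIRST(F) = { '/', 'a' }
  FOLLOW(Y) = { '/', 'a' }

For T:
  PREDICT(T → b T) = { 'b' }
  PREDICT(T → F S '/') = { '/', 'a' }
For S:
  PREDICT(S → F) = { '/', 'a' }
  PREDICT(S → '/' id) = { '/' }
For Y:
  PREDICT(Y → a '/') = { 'a' }
  PREDICT(Y → ε) = { '/', 'a' }
F has a single production, so nothing to check there.

Conflict found: Predict set conflict for S: { '/' }
The grammar is NOT LL(1).

Answer: No. Predict set conflict for S: { '/' }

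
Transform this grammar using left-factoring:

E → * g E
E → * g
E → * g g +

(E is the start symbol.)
E → * g E'
E' → E
E' → ε
E' → g +

Left-factoring transforms A → αβ₁ | αβ₂ into A → αA' and A' → β₁ | β₂
(α is the longest common prefix among the alternatives). Repeat until
no nonterminal has two alternatives with a common prefix.

Round 1: E has alternatives sharing prefix '* g'. Introduce E': E → * g E'
  Add: E' → E
  Add: E' → ε
  Add: E' → g +

No remaining common prefixes — done.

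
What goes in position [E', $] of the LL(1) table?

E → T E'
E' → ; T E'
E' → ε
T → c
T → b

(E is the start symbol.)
To find M[E', $], we find productions for E' where $ is in the predict set (PREDICT(N → α) = (FIRST(α) \ {ε}) ∪ (FOLLOW(N) if α ⇒* ε)).

Relevant sets:
  FOLLOW(E') = { $ }

E' → ; T E': PREDICT = { ';' }
E' → ε: PREDICT = { $ }
  $ is in predict set, so this production goes in M[E', $]

M[E', $] = E' → ε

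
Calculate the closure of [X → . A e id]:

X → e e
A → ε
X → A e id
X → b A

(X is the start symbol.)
To compute CLOSURE, for each item [A → α.Bβ] where B is a non-terminal, add [B → .γ] for all productions B → γ; repeat for the newly added items until nothing changes.

Start with: [X → . A e id]
  [X → . A e id] has the dot before A: add [A → .]
No further items can be added.

CLOSURE = { [A → .], [X → . A e id] }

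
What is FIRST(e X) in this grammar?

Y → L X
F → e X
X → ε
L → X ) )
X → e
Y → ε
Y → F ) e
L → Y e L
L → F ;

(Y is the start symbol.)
{ 'e' }

To compute FIRST(e X), process the symbols left to right:
Symbol e is a terminal. Add 'e' and stop.
FIRST(e X) = { 'e' }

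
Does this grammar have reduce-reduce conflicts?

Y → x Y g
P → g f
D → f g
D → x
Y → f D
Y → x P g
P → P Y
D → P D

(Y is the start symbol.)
Augment with Y' → Y and build the canonical LR(0) collection (I0 = CLOSURE({[Y' → . Y]}), then GOTO on every symbol after a dot until no new states appear). It has 20 states:
  I0: { [Y → . f D], [Y → . x P g], [Y → . x Y g], [Y' → . Y] }  — shift
  I1: { [Y' → Y .] }  — accept
  I2: { [D → . P D], [D → . f g], [D → . x], [P → . P Y], [P → . g f], [Y → f . D] }  — shift
  I3: { [P → . P Y], [P → . g f], [Y → . f D], [Y → . x P g], [Y → . x Y g], [Y → x . P g], [Y → x . Y g] }  — shift
  I4: { [P → P . Y], [Y → . f D], [Y → . x P g], [Y → . x Y g], [Y → x P . g] }  — shift
  I5: { [Y → x Y . g] }  — shift
  I6: { [P → g . f] }  — shift
  I7: { [P → g f .] }  — reduce
  I8: { [Y → x Y g .] }  — reduce
  I9: { [P → P Y .] }  — reduce
  I10: { [Y → x P g .] }  — reduce
  I11: { [Y → f D .] }  — reduce
  I12: { [D → . P D], [D → . f g], [D → . x], [D → P . D], [P → . P Y], [P → . g f], [P → P . Y], [Y → . f D], [Y → . x P g], [Y → . x Y g] }  — shift
  I13: { [D → f . g] }  — shift
  I14: { [D → x .] }  — reduce
  I15: { [D → f g .] }  — reduce
  I16: { [D → P D .] }  — reduce
  I17: { [D → . P D], [D → . f g], [D → . x], [D → f . g], [P → . P Y], [P → . g f], [Y → f . D] }  — shift
  I18: { [D → x .], [P → . P Y], [P → . g f], [Y → . f D], [Y → . x P g], [Y → . x Y g], [Y → x . P g], [Y → x . Y g] }  — shift, reduce
  I19: { [D → f g .], [P → g . f] }  — shift, reduce

No state contains more than one complete item.

Answer: No reduce-reduce conflicts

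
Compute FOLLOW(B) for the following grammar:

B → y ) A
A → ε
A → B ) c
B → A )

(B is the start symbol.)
To compute FOLLOW(B), find every occurrence of B on a right-hand side N → α B β: add FIRST(β) \ {ε}, and if β is empty or nullable also add FOLLOW(N). Iterate to a fixed point.

B is the start symbol, so $ ∈ FOLLOW(B).
In A → B ) c: B is followed by ')' c, add FIRST(')' c) \ {ε} = { ')' }

Taking the union: FOLLOW(B) = { $, ')' }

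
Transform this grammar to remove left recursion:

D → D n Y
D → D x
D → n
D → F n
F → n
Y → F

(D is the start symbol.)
D → n D'
D → F n D'
D' → n Y D'
D' → x D'
D' → ε
F → n
Y → F

D is directly left-recursive. The standard transformation for
  A → A α₁ | ... | A α_m | β₁ | ... | β_n
is
  A  → β₁ A' | ... | β_n A'
  A' → α₁ A' | ... | α_m A' | ε

D → n becomes D → n D'
D → F n becomes D → F n D'
D → D n Y becomes D' → n Y D'
D → D x becomes D' → x D'
Add D' → ε

Productions for other non-terminals are unchanged:
  F → n
  Y → F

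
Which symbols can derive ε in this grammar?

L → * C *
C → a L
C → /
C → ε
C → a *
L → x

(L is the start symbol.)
ε-productions: C → ε
So C is immediately nullable.
No further non-terminal can be added: every production for the remaining non-terminals contains a terminal or a non-nullable non-terminal.
Nullable = { 'C' }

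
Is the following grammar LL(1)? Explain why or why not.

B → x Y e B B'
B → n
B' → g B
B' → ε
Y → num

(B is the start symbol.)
A grammar is LL(1) if for each non-terminal N with multiple productions, the predict sets of those productions are pairwise disjoint, where PREDICT(N → α) = (FIRST(α) \ {ε}) ∪ (FOLLOW(N) if α ⇒* ε).

Relevant sets:
  FOLLOW(B') = { $, 'g' }

For B:
  PREDICT(B → x Y e B B') = { 'x' }
  PREDICT(B → n) = { 'n' }
For B':
  PREDICT(B' → g B) = { 'g' }
  PREDICT(B' → ε) = { $, 'g' }
Y has a single production, so nothing to check there.

Conflict found: Predict set conflict for B': { 'g' }
The grammar is NOT LL(1).

Answer: No. Predict set conflict for B': { 'g' }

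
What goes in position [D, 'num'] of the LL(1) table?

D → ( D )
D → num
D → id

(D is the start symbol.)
To find M[D, 'num'], we find productions for D where 'num' is in the predict set (PREDICT(N → α) = (FIRST(α) \ {ε}) ∪ (FOLLOW(N) if α ⇒* ε)).

D → ( D ): PREDICT = { '(' }
D → num: PREDICT = { 'num' }
  'num' is in predict set, so this production goes in M[D, 'num']
D → id: PREDICT = { 'id' }

M[D, 'num'] = D → num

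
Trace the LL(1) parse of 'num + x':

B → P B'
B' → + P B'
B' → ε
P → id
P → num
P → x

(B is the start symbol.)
LL(1) parsing maintains a stack (initially the start symbol over $) and the input. At each step: if the stack top is a terminal, match it against the current input token; if it is a non-terminal N, replace it with the RHS of M[N, lookahead] (the unique production whose predict set contains the lookahead).

Stack is shown with the top on the left.

Stack     Input      Action
---------------------------
B $       num + x $  output B → P B'
P B' $    num + x $  output P → num
num B' $  num + x $  match 'num'
B' $      + x $      output B' → + P B'
+ P B' $  + x $      match '+'
P B' $    x $        output P → x
x B' $    x $        match 'x'
B' $      $          output B' → ε
$         $          accept

The string is accepted.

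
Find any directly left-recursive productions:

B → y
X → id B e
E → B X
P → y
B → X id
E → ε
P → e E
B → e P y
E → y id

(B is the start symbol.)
No direct left recursion

Direct left recursion occurs when N → N α for some non-terminal N (the right-hand side begins with the left-hand side itself).

B → y: starts with y
X → id B e: starts with id
E → B X: starts with B
P → y: starts with y
B → X id: starts with X
E → ε: starts with ε
P → e E: starts with e
B → e P y: starts with e
E → y id: starts with y

No direct left recursion found.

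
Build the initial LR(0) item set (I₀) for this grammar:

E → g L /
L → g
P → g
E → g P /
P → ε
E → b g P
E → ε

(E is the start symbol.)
{ [E → . b g P], [E → . g L /], [E → . g P /], [E → .], [E' → . E] }

First, augment the grammar with E' → E
I₀ = CLOSURE({ [E' → . E] }):
  [E' → . E] has the dot before E: add [E → . g L /], [E → . g P /], [E → . b g P], [E → .]
No further items can be added.

I₀ = { [E → . b g P], [E → . g L /], [E → . g P /], [E → .], [E' → . E] }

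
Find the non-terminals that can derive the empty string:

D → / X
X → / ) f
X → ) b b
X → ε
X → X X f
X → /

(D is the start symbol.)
A non-terminal is nullable if it can derive ε (the empty string): either it has an ε-production, or it has a production whose right-hand side consists entirely of nullable non-terminals.

ε-productions: X → ε
So X is immediately nullable.
No further non-terminal can be added: every production for the remaining non-terminals contains a terminal or a non-nullable non-terminal.
Nullable = { 'X' }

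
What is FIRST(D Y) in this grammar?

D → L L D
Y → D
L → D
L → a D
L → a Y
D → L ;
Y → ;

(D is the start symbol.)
{ 'a' }

FIRST sets of the non-terminals involved (from the grammar, by fixed-point iteration):
  FIRST(D) = { 'a' }

To compute FIRST(D Y), process the symbols left to right:
Symbol D is a non-terminal. Add FIRST(D) \ {ε} = { 'a' }
D is not nullable (ε ∉ FIRST(D)), so stop here.
FIRST(D Y) = { 'a' }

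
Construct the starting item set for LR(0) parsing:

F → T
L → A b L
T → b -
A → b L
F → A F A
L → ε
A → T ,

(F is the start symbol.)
{ [A → . T ,], [A → . b L], [F → . A F A], [F → . T], [F' → . F], [T → . b -] }

First, augment the grammar with F' → F
I₀ = CLOSURE({ [F' → . F] }):
  [F' → . F] has the dot before F: add [F → . T], [F → . A F A]
  [F → . T] has the dot before T: add [T → . b -]
  [F → . A F A] has the dot before A: add [A → . b L], [A → . T ,]
No further items can be added.

I₀ = { [A → . T ,], [A → . b L], [F → . A F A], [F → . T], [F' → . F], [T → . b -] }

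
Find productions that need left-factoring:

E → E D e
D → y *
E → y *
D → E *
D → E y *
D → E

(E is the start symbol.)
Yes, D has productions with common prefix 'E'

Left-factoring is needed when two productions for the same non-terminal
share a common prefix on the right-hand side.

Productions for E:
  E → E D e
  E → y *
Productions for D:
  D → y *
  D → E *
  D → E y *
  D → E

Found common prefix 'E' in productions for D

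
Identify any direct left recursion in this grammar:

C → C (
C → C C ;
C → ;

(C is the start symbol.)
C → C (: LEFT RECURSIVE (starts with C)
C → C C ;: LEFT RECURSIVE (starts with C)
C → ;: starts with ';'

The grammar has direct left recursion on: C.

Answer: Yes, C is left-recursive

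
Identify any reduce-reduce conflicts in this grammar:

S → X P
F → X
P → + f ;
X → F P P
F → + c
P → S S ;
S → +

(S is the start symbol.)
A reduce-reduce conflict occurs when an LR(0) state has two complete items [A → α .] and [B → β .] — both call for a reduction, and with no lookahead the parser cannot choose between them.

Augment with S' → S and build the canonical LR(0) collection (I0 = CLOSURE({[S' → . S]}), then GOTO on every symbol after a dot until no new states appear). It has 15 states:
  I0: { [F → . + c], [F → . X], [S → . +], [S → . X P], [S' → . S], [X → . F P P] }  — shift
  I1: { [F → + . c], [S → + .] }  — shift, reduce
  I2: { [F → . + c], [F → . X], [P → . + f ;], [P → . S S ;], [S → . +], [S → . X P], [X → . F P P], [X → F . P P] }  — shift
  I3: { [S' → S .] }  — accept
  I4: { [F → . + c], [F → . X], [F → X .], [P → . + f ;], [P → . S S ;], [S → . +], [S → . X P], [S → X . P], [X → . F P P] }  — shift, reduce
  I5: { [F → + . c], [P → + . f ;], [S → + .] }  — shift, reduce
  I6: { [S → X P .] }  — reduce
  I7: { [F → . + c], [F → . X], [P → S . S ;], [S → . +], [S → . X P], [X → . F P P] }  — shift
  I8: { [P → S S . ;] }  — shift
  I9: { [P → S S ; .] }  — reduce
  I10: { [F → + c .] }  — reduce
  I11: { [P → + f . ;] }  — shift
  I12: { [P → + f ; .] }  — reduce
  I13: { [F → . + c], [F → . X], [P → . + f ;], [P → . S S ;], [S → . +], [S → . X P], [X → . F P P], [X → F P . P] }  — shift
  I14: { [X → F P P .] }  — reduce

No state contains more than one complete item.

Answer: No reduce-reduce conflicts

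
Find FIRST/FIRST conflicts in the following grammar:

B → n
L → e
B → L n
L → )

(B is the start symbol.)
No FIRST/FIRST conflicts.

A FIRST/FIRST conflict occurs when two productions N → α and N → β for the same non-terminal have FIRST(α) ∩ FIRST(β) ≠ ∅ (with ε ∈ FIRST of a nullable right-hand side, so two nullable alternatives also conflict).

FIRST sets of the non-terminals at (or reachable through a nullable prefix from) the front of some alternative:
  FIRST(L) = { ')', 'e' }

Productions for B:
  B → n: FIRST = { 'n' }
  B → L n: FIRST = { ')', 'e' }
Productions for L:
  L → e: FIRST = { 'e' }
  L → ): FIRST = { ')' }

All alternatives of each non-terminal have pairwise disjoint FIRST sets.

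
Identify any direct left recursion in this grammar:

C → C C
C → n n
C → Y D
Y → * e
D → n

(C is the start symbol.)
Direct left recursion occurs when N → N α for some non-terminal N (the right-hand side begins with the left-hand side itself).

C → C C: LEFT RECURSIVE (starts with C)
C → n n: starts with n
C → Y D: starts with Y
Y → * e: starts with '*'
D → n: starts with n

The grammar has direct left recursion on: C.

Answer: Yes, C is left-recursive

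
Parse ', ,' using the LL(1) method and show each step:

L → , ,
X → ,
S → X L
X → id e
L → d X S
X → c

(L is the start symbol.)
LL(1) parsing maintains a stack (initially the start symbol over $) and the input. At each step: if the stack top is a terminal, match it against the current input token; if it is a non-terminal N, replace it with the RHS of M[N, lookahead] (the unique production whose predict set contains the lookahead).

Stack is shown with the top on the left.

Stack  Input  Action
--------------------
L $    , , $  output L → , ,
, , $  , , $  match ','
, $    , $    match ','
$      $      accept

The string is accepted.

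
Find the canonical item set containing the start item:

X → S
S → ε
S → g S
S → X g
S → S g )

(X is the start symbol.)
{ [S → . S g )], [S → . X g], [S → . g S], [S → .], [X → . S], [X' → . X] }

First, augment the grammar with X' → X
I₀ = CLOSURE({ [X' → . X] }):
  [X' → . X] has the dot before X: add [X → . S]
  [X → . S] has the dot before S: add [S → .], [S → . g S], [S → . X g], [S → . S g )]
No further items can be added.

I₀ = { [S → . S g )], [S → . X g], [S → . g S], [S → .], [X → . S], [X' → . X] }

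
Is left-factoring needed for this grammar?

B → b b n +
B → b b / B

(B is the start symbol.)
Left-factoring is needed when two productions for the same non-terminal
share a common prefix on the right-hand side.

Productions for B:
  B → b b n +
  B → b b / B

Found common prefix 'b b' in productions for B

Answer: Yes, B has productions with common prefix 'b b'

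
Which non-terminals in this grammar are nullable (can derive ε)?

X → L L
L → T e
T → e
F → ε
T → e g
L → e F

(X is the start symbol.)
{ 'F' }

A non-terminal is nullable if it can derive ε (the empty string): either it has an ε-production, or it has a production whose right-hand side consists entirely of nullable non-terminals.

ε-productions: F → ε
So F is immediately nullable.
No further non-terminal can be added: every production for the remaining non-terminals contains a terminal or a non-nullable non-terminal.
Nullable = { 'F' }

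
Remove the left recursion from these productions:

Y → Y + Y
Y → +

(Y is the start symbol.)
Y is directly left-recursive. The standard transformation for
  A → A α₁ | ... | A α_m | β₁ | ... | β_n
is
  A  → β₁ A' | ... | β_n A'
  A' → α₁ A' | ... | α_m A' | ε

Y → + becomes Y → + Y'
Y → Y + Y becomes Y' → + Y Y'
Add Y' → ε

Resulting grammar:
Y → + Y'
Y' → + Y Y'
Y' → ε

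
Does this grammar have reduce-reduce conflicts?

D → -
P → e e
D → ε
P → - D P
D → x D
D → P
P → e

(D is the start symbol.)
Yes — I1: [D → .] vs [D → - .]

A reduce-reduce conflict occurs when an LR(0) state has two complete items [A → α .] and [B → β .] — both call for a reduction, and with no lookahead the parser cannot choose between them.

Augment with D' → D and build the canonical LR(0) collection (I0 = CLOSURE({[D' → . D]}), then GOTO on every symbol after a dot until no new states appear). It has 11 states:
  I0: { [D → . -], [D → . P], [D → . x D], [D → .], [D' → . D], [P → . - D P], [P → . e e], [P → . e] }  — shift, reduce
  I1: { [D → - .], [D → . -], [D → . P], [D → . x D], [D → .], [P → - . D P], [P → . - D P], [P → . e e], [P → . e] }  — shift, 2 reduces
  I2: { [D' → D .] }  — accept
  I3: { [D → P .] }  — reduce
  I4: { [P → e . e], [P → e .] }  — shift, reduce
  I5: { [D → . -], [D → . P], [D → . x D], [D → .], [D → x . D], [P → . - D P], [P → . e e], [P → . e] }  — shift, reduce
  I6: { [D → x D .] }  — reduce
  I7: { [P → e e .] }  — reduce
  I8: { [P → - D . P], [P → . - D P], [P → . e e], [P → . e] }  — shift
  I9: { [D → . -], [D → . P], [D → . x D], [D → .], [P → - . D P], [P → . - D P], [P → . e e], [P → . e] }  — shift, reduce
  I10: { [P → - D P .] }  — reduce

I1 contains complete items [D → .], [D → - .] — reduce-reduce conflict.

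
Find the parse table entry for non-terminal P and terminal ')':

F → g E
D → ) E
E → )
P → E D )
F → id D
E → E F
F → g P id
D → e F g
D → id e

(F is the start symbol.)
To find M[P, ')'], we find productions for P where ')' is in the predict set (PREDICT(N → α) = (FIRST(α) \ {ε}) ∪ (FOLLOW(N) if α ⇒* ε)).

Relevant sets:
  FIRST(E) = { ')' }

P → E D ): PREDICT = { ')' }
  ')' is in predict set, so this production goes in M[P, ')']

M[P, ')'] = P → E D )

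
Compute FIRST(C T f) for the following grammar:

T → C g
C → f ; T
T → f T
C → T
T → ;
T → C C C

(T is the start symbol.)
FIRST sets of the non-terminals involved (from the grammar, by fixed-point iteration):
  FIRST(C) = { ';', 'f' }

To compute FIRST(C T f), process the symbols left to right:
Symbol C is a non-terminal. Add FIRST(C) \ {ε} = { ';', 'f' }
C is not nullable (ε ∉ FIRST(C)), so stop here.
FIRST(C T f) = { ';', 'f' }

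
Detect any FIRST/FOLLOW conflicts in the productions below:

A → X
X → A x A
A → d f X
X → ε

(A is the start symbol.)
Yes. X → A x A with FOLLOW(X) on { 'x' }

A FIRST/FOLLOW conflict occurs when a non-terminal N has a nullable alternative N → β (β ⇒* ε) and another alternative N → α with FIRST(α) ∩ FOLLOW(N) ≠ ∅: on such a lookahead the parser cannot decide between expanding α and letting N vanish via β.

Nullable non-terminals: A, X.
FIRST sets used below: FIRST(X) = { 'd', 'x', ε }, FIRST(A) = { 'd', 'x', ε }

A: nullable alternative(s) A → X; FOLLOW(A) = { $, 'x' }
  A → X: FIRST \ {ε} = { 'd', 'x' } — this is the only nullable alternative, skip
  A → d f X: FIRST \ {ε} = { 'd' } — disjoint from FOLLOW(A)

X: nullable alternative(s) X → ε; FOLLOW(X) = { $, 'x' }
  X → A x A: FIRST \ {ε} = { 'd', 'x' } — overlaps FOLLOW(X) on { 'x' }: CONFLICT
  X → ε: FIRST \ {ε} = { } — this is the only nullable alternative, skip

So the grammar has 1 FIRST/FOLLOW conflict (marked CONFLICT above).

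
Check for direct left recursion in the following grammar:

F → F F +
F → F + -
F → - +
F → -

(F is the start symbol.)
F → F F +: LEFT RECURSIVE (starts with F)
F → F + -: LEFT RECURSIVE (starts with F)
F → - +: starts with '-'
F → -: starts with '-'

The grammar has direct left recursion on: F.

Answer: Yes, F is left-recursive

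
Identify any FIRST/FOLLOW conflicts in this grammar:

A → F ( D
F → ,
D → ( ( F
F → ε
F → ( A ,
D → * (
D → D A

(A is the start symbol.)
Yes. F → ',' with FOLLOW(F) on { ',' }; F → '(' A ',' with FOLLOW(F) on { '(' }

A FIRST/FOLLOW conflict occurs when a non-terminal N has a nullable alternative N → β (β ⇒* ε) and another alternative N → α with FIRST(α) ∩ FOLLOW(N) ≠ ∅: on such a lookahead the parser cannot decide between expanding α and letting N vanish via β.

Nullable non-terminals: F.

F: nullable alternative(s) F → ε; FOLLOW(F) = { $, '(', ',' }
  F → ,: FIRST \ {ε} = { ',' } — overlaps FOLLOW(F) on { ',' }: CONFLICT
  F → ε: FIRST \ {ε} = { } — this is the only nullable alternative, skip
  F → ( A ,: FIRST \ {ε} = { '(' } — overlaps FOLLOW(F) on { '(' }: CONFLICT

A, D have no nullable alternative, so no FIRST/FOLLOW check is needed there.

So the grammar has 2 FIRST/FOLLOW conflicts (marked CONFLICT above).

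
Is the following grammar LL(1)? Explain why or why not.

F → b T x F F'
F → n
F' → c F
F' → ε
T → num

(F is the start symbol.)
A grammar is LL(1) if for each non-terminal N with multiple productions, the predict sets of those productions are pairwise disjoint, where PREDICT(N → α) = (FIRST(α) \ {ε}) ∪ (FOLLOW(N) if α ⇒* ε).

Relevant sets:
  FOLLOW(F') = { $, 'c' }

For F:
  PREDICT(F → b T x F F') = { 'b' }
  PREDICT(F → n) = { 'n' }
For F':
  PREDICT(F' → c F) = { 'c' }
  PREDICT(F' → ε) = { $, 'c' }
T has a single production, so nothing to check there.

Conflict found: Predict set conflict for F': { 'c' }
The grammar is NOT LL(1).

Answer: No. Predict set conflict for F': { 'c' }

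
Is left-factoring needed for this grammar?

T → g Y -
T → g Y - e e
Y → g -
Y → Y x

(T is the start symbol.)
Left-factoring is needed when two productions for the same non-terminal
share a common prefix on the right-hand side.

Productions for T:
  T → g Y -
  T → g Y - e e
Productions for Y:
  Y → g -
  Y → Y x

Found common prefix 'g Y -' in productions for T

Answer: Yes, T has productions with common prefix 'g Y -'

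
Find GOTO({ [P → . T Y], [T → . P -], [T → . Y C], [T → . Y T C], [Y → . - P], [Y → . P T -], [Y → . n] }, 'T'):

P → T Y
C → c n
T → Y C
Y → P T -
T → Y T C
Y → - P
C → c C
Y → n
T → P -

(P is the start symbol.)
{ [P → . T Y], [P → T . Y], [T → . P -], [T → . Y C], [T → . Y T C], [Y → . - P], [Y → . P T -], [Y → . n] }

GOTO(I, 'T') = CLOSURE({ [A → αX.β] : [A → α.Xβ] ∈ I, X = 'T' })

Items with dot before 'T', with the dot advanced:
  [P → . T Y] → [P → T . Y]
Closure of the advanced items:
  [P → T . Y] has the dot before Y: add [Y → . P T -], [Y → . - P], [Y → . n]
  [Y → . P T -] has the dot before P: add [P → . T Y]
  [P → . T Y] has the dot before T: add [T → . Y C], [T → . Y T C], [T → . P -]

GOTO = { [P → . T Y], [P → T . Y], [T → . P -], [T → . Y C], [T → . Y T C], [Y → . - P], [Y → . P T -], [Y → . n] }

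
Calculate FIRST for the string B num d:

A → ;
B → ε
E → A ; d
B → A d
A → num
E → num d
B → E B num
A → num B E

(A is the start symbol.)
{ ';', 'num' }

FIRST sets of the non-terminals involved (from the grammar, by fixed-point iteration):
  FIRST(B) = { ';', 'num', ε }

To compute FIRST(B num d), process the symbols left to right:
Symbol B is a non-terminal. Add FIRST(B) \ {ε} = { ';', 'num' }
B is nullable (ε ∈ FIRST(B)), continue to the next symbol.
Symbol num is a terminal. Add 'num' and stop.
FIRST(B num d) = { ';', 'num' }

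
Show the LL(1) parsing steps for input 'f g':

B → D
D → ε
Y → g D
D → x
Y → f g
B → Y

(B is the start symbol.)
LL(1) parsing maintains a stack (initially the start symbol over $) and the input. At each step: if the stack top is a terminal, match it against the current input token; if it is a non-terminal N, replace it with the RHS of M[N, lookahead] (the unique production whose predict set contains the lookahead).

Stack is shown with the top on the left.

Stack  Input  Action
--------------------
B $    f g $  output B → Y
Y $    f g $  output Y → f g
f g $  f g $  match 'f'
g $    g $    match 'g'
$      $      accept

The string is accepted.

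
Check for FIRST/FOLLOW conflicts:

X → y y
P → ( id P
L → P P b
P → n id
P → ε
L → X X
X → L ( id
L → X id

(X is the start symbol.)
Nullable non-terminals: P.

P: nullable alternative(s) P → ε; FOLLOW(P) = { '(', 'b', 'n' }
  P → ( id P: FIRST \ {ε} = { '(' } — overlaps FOLLOW(P) on { '(' }: CONFLICT
  P → n id: FIRST \ {ε} = { 'n' } — overlaps FOLLOW(P) on { 'n' }: CONFLICT
  P → ε: FIRST \ {ε} = { } — this is the only nullable alternative, skip

L, X have no nullable alternative, so no FIRST/FOLLOW check is needed there.

So the grammar has 2 FIRST/FOLLOW conflicts (marked CONFLICT above).

Answer: Yes. P → '(' id P with FOLLOW(P) on { '(' }; P → n id with FOLLOW(P) on { 'n' }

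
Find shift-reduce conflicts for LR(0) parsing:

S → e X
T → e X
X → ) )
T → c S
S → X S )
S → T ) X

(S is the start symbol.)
No shift-reduce conflicts

A shift-reduce conflict occurs when an LR(0) state has both:
  - a complete (reduce) item [A → α .] (dot at the end), and
  - a shift item [B → β . c γ] (dot before a terminal).

Augment with S' → S and build the canonical LR(0) collection (I0 = CLOSURE({[S' → . S]}), then GOTO on every symbol after a dot until no new states appear). It has 14 states:
  I0: { [S → . T ) X], [S → . X S )], [S → . e X], [S' → . S], [T → . c S], [T → . e X], [X → . ) )] }  — shift
  I1: { [X → ) . )] }  — shift
  I2: { [S' → S .] }  — accept
  I3: { [S → T . ) X] }  — shift
  I4: { [S → . T ) X], [S → . X S )], [S → . e X], [S → X . S )], [T → . c S], [T → . e X], [X → . ) )] }  — shift
  I5: { [S → . T ) X], [S → . X S )], [S → . e X], [T → . c S], [T → . e X], [T → c . S], [X → . ) )] }  — shift
  I6: { [S → e . X], [T → e . X], [X → . ) )] }  — shift
  I7: { [S → e X .], [T → e X .] }  — 2 reduces
  I8: { [T → c S .] }  — reduce
  I9: { [S → X S . )] }  — shift
  I10: { [S → X S ) .] }  — reduce
  I11: { [S → T ) . X], [X → . ) )] }  — shift
  I12: { [S → T ) X .] }  — reduce
  I13: { [X → ) ) .] }  — reduce

No state contains both a complete item and a shift item.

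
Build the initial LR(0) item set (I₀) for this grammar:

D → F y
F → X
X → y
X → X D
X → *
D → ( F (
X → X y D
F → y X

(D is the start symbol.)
First, augment the grammar with D' → D
I₀ = CLOSURE({ [D' → . D] }):
  [D' → . D] has the dot before D: add [D → . F y], [D → . ( F (]
  [D → . F y] has the dot before F: add [F → . X], [F → . y X]
  [F → . X] has the dot before X: add [X → . y], [X → . X D], [X → . *], [X → . X y D]
No further items can be added.

I₀ = { [D → . ( F (], [D → . F y], [D' → . D], [F → . X], [F → . y X], [X → . *], [X → . X D], [X → . X y D], [X → . y] }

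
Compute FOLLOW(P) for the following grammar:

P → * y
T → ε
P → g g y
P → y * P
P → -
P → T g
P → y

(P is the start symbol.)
{ $ }

P is the start symbol, so $ ∈ FOLLOW(P).
In P → y * P: P is at the end; this adds FOLLOW(P) to itself — nothing new

Taking the union: FOLLOW(P) = { $ }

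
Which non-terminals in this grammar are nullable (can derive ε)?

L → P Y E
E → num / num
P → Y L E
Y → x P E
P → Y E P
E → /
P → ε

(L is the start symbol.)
A non-terminal is nullable if it can derive ε (the empty string): either it has an ε-production, or it has a production whose right-hand side consists entirely of nullable non-terminals.

ε-productions: P → ε
So P is immediately nullable.
No further non-terminal can be added: every production for the remaining non-terminals contains a terminal or a non-nullable non-terminal.
Nullable = { 'P' }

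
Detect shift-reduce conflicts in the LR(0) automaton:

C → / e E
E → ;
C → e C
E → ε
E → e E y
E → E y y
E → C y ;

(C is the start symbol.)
Yes — I5: [E → .] vs [C → . / e E]; I8: [C → / e E .] vs [E → E . y y]; I9: [E → .] vs [C → . / e E]; I10: [C → e C .] vs [E → C . y ;]; I12: [E → e E y .] vs [E → E y . y]

Augment with C' → C and build the canonical LR(0) collection (I0 = CLOSURE({[C' → . C]}), then GOTO on every symbol after a dot until no new states appear). It has 17 states:
  I0: { [C → . / e E], [C → . e C], [C' → . C] }  — shift
  I1: { [C → / . e E] }  — shift
  I2: { [C' → C .] }  — accept
  I3: { [C → . / e E], [C → . e C], [C → e . C] }  — shift
  I4: { [C → e C .] }  — reduce
  I5: { [C → . / e E], [C → . e C], [C → / e . E], [E → . ;], [E → . C y ;], [E → . E y y], [E → . e E y], [E → .] }  — shift, reduce
  I6: { [E → ; .] }  — reduce
  I7: { [E → C . y ;] }  — shift
  I8: { [C → / e E .], [E → E . y y] }  — shift, reduce
  I9: { [C → . / e E], [C → . e C], [C → e . C], [E → . ;], [E → . C y ;], [E → . E y y], [E → . e E y], [E → .], [E → e . E y] }  — shift, reduce
  I10: { [C → e C .], [E → C . y ;] }  — shift, reduce
  I11: { [E → E . y y], [E → e E . y] }  — shift
  I12: { [E → E y . y], [E → e E y .] }  — shift, reduce
  I13: { [E → E y y .] }  — reduce
  I14: { [E → C y . ;] }  — shift
  I15: { [E → C y ; .] }  — reduce
  I16: { [E → E y . y] }  — shift

I5 contains reduce item [E → .] and shift items [C → . / e E], [C → . e C], [E → . ;], [E → . e E y] — shift-reduce conflict.
I8 contains reduce item [C → / e E .] and shift item [E → E . y y] — shift-reduce conflict.
I9 contains reduce item [E → .] and shift items [C → . / e E], [C → . e C], [E → . ;], [E → . e E y] — shift-reduce conflict.
I10 contains reduce item [C → e C .] and shift item [E → C . y ;] — shift-reduce conflict.
I12 contains reduce item [E → e E y .] and shift item [E → E y . y] — shift-reduce conflict.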